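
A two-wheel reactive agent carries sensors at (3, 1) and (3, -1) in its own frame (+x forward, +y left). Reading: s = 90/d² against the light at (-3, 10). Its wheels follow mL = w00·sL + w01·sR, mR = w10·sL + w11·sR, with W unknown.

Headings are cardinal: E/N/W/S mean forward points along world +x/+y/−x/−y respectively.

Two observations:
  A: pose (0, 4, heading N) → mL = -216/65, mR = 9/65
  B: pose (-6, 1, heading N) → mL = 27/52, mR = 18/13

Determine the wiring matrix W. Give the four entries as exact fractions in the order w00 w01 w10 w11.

-1 1 -1/2 1

obs A: pose=(0,4,N) → sL=90/13, sR=18/5, mL=-216/65, mR=9/65
obs B: pose=(-6,1,N) → sL=45/26, sR=9/4, mL=27/52, mR=18/13
sensor matrix S = [[90/13, 18/5], [45/26, 9/4]]; det S = 243/26
solve [mL_A; mL_B] = S·[w00; w01] and [mR_A; mR_B] = S·[w10; w11]:
  w00 = -1, w01 = 1, w10 = -1/2, w11 = 1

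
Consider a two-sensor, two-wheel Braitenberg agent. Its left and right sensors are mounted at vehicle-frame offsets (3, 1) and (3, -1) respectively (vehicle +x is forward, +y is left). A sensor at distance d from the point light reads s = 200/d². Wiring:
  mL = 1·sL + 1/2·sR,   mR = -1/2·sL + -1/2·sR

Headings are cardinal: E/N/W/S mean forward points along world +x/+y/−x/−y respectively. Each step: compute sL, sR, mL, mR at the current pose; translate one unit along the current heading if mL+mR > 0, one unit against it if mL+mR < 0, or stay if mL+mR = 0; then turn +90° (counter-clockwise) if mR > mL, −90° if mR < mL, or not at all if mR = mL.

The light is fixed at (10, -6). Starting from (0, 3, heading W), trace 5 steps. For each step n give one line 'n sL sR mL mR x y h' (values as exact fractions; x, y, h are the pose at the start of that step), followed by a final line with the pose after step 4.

n=0: pose=(0,3,W); sL=200/233, sR=200/269; mL=77100/62677, mR=-50200/62677; mL+mR=100/233 → advance +1; mR−mL=-127300/62677 → turn -1·90°
n=1: pose=(-1,3,N); sL=25/36, sR=50/61; mL=2425/2196, mR=-3325/4392; mL+mR=25/72 → advance +1; mR−mL=-2725/1464 → turn -1·90°
n=2: pose=(-1,4,E); sL=40/37, sR=40/29; mL=1900/1073, mR=-1320/1073; mL+mR=20/37 → advance +1; mR−mL=-3220/1073 → turn -1·90°
n=3: pose=(0,4,S); sL=20/13, sR=20/17; mL=470/221, mR=-300/221; mL+mR=10/13 → advance +1; mR−mL=-770/221 → turn -1·90°
n=4: pose=(0,3,W); sL=200/233, sR=200/269; mL=77100/62677, mR=-50200/62677; mL+mR=100/233 → advance +1; mR−mL=-127300/62677 → turn -1·90°

0 200/233 200/269 77100/62677 -50200/62677 0 3 W
1 25/36 50/61 2425/2196 -3325/4392 -1 3 N
2 40/37 40/29 1900/1073 -1320/1073 -1 4 E
3 20/13 20/17 470/221 -300/221 0 4 S
4 200/233 200/269 77100/62677 -50200/62677 0 3 W
final -1 3 N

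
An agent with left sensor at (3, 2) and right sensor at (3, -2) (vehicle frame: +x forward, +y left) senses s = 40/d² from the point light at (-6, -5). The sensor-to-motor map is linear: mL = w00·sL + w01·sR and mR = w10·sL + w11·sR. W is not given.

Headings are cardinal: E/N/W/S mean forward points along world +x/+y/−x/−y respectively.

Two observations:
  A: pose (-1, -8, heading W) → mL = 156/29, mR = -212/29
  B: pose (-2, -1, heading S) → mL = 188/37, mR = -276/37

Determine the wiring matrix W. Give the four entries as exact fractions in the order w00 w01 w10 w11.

1 1/2 1/2 -1

obs A: pose=(-1,-8,W) → sL=40/29, sR=8, mL=156/29, mR=-212/29
obs B: pose=(-2,-1,S) → sL=40/37, sR=8, mL=188/37, mR=-276/37
sensor matrix S = [[40/29, 8], [40/37, 8]]; det S = 2560/1073
solve [mL_A; mL_B] = S·[w00; w01] and [mR_A; mR_B] = S·[w10; w11]:
  w00 = 1, w01 = 1/2, w10 = 1/2, w11 = -1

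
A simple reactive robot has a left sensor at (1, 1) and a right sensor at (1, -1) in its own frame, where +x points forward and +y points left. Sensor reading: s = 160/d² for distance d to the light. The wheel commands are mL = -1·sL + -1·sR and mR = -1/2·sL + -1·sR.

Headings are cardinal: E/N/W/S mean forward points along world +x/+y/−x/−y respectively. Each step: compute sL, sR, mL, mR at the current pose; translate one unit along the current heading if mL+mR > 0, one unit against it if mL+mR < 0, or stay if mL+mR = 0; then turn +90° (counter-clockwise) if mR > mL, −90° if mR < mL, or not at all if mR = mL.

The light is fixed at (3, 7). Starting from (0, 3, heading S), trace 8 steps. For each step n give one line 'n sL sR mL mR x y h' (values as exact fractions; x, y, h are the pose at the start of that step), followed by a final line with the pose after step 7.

0 160/29 160/41 -11200/1189 -7920/1189 0 3 S
1 20 8 -28 -18 0 4 E
2 160/29 160/13 -6720/377 -5680/377 -1 4 N
3 16/5 80/17 -672/85 -536/85 -1 3 W
4 160/29 160/41 -11200/1189 -7920/1189 0 3 S
5 20 8 -28 -18 0 4 E
6 160/29 160/13 -6720/377 -5680/377 -1 4 N
7 16/5 80/17 -672/85 -536/85 -1 3 W
final 0 3 S

n=0: pose=(0,3,S); sL=160/29, sR=160/41; mL=-11200/1189, mR=-7920/1189; mL+mR=-19120/1189 → advance -1; mR−mL=80/29 → turn +1·90°
n=1: pose=(0,4,E); sL=20, sR=8; mL=-28, mR=-18; mL+mR=-46 → advance -1; mR−mL=10 → turn +1·90°
n=2: pose=(-1,4,N); sL=160/29, sR=160/13; mL=-6720/377, mR=-5680/377; mL+mR=-12400/377 → advance -1; mR−mL=80/29 → turn +1·90°
n=3: pose=(-1,3,W); sL=16/5, sR=80/17; mL=-672/85, mR=-536/85; mL+mR=-1208/85 → advance -1; mR−mL=8/5 → turn +1·90°
n=4: pose=(0,3,S); sL=160/29, sR=160/41; mL=-11200/1189, mR=-7920/1189; mL+mR=-19120/1189 → advance -1; mR−mL=80/29 → turn +1·90°
n=5: pose=(0,4,E); sL=20, sR=8; mL=-28, mR=-18; mL+mR=-46 → advance -1; mR−mL=10 → turn +1·90°
n=6: pose=(-1,4,N); sL=160/29, sR=160/13; mL=-6720/377, mR=-5680/377; mL+mR=-12400/377 → advance -1; mR−mL=80/29 → turn +1·90°
n=7: pose=(-1,3,W); sL=16/5, sR=80/17; mL=-672/85, mR=-536/85; mL+mR=-1208/85 → advance -1; mR−mL=8/5 → turn +1·90°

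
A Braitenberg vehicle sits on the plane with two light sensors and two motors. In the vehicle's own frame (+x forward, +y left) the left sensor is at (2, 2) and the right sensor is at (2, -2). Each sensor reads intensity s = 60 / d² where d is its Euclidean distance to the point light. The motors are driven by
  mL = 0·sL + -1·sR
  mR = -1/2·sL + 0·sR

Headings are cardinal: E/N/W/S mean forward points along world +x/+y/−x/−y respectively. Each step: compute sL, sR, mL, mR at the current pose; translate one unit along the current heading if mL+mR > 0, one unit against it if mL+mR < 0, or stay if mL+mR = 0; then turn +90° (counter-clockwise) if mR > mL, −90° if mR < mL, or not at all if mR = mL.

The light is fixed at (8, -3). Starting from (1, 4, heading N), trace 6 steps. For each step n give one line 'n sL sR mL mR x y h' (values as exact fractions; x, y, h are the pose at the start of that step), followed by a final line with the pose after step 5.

0 10/27 30/53 -30/53 -5/27 1 4 N
1 60/97 12/29 -12/29 -30/97 1 3 W
2 15/8 3/4 -3/4 -15/16 2 3 S
3 60/89 12/29 -12/29 -30/89 2 4 W
4 30/17 30/37 -30/37 -15/17 3 4 S
5 12/17 60/149 -60/149 -6/17 3 5 W
final 4 5 S

n=0: pose=(1,4,N); sL=10/27, sR=30/53; mL=-30/53, mR=-5/27; mL+mR=-1075/1431 → advance -1; mR−mL=545/1431 → turn +1·90°
n=1: pose=(1,3,W); sL=60/97, sR=12/29; mL=-12/29, mR=-30/97; mL+mR=-2034/2813 → advance -1; mR−mL=294/2813 → turn +1·90°
n=2: pose=(2,3,S); sL=15/8, sR=3/4; mL=-3/4, mR=-15/16; mL+mR=-27/16 → advance -1; mR−mL=-3/16 → turn -1·90°
n=3: pose=(2,4,W); sL=60/89, sR=12/29; mL=-12/29, mR=-30/89; mL+mR=-1938/2581 → advance -1; mR−mL=198/2581 → turn +1·90°
n=4: pose=(3,4,S); sL=30/17, sR=30/37; mL=-30/37, mR=-15/17; mL+mR=-1065/629 → advance -1; mR−mL=-45/629 → turn -1·90°
n=5: pose=(3,5,W); sL=12/17, sR=60/149; mL=-60/149, mR=-6/17; mL+mR=-1914/2533 → advance -1; mR−mL=126/2533 → turn +1·90°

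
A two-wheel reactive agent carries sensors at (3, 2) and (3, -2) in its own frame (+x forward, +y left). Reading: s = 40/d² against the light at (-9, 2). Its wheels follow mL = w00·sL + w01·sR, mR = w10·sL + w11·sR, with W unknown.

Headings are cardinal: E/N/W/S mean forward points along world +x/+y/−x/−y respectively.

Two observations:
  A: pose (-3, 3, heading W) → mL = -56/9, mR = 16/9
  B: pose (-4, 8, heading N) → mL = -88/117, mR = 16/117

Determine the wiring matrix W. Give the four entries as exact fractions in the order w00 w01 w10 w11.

-1 -1 1 -1

obs A: pose=(-3,3,W) → sL=4, sR=20/9, mL=-56/9, mR=16/9
obs B: pose=(-4,8,N) → sL=4/9, sR=4/13, mL=-88/117, mR=16/117
sensor matrix S = [[4, 20/9], [4/9, 4/13]]; det S = 256/1053
solve [mL_A; mL_B] = S·[w00; w01] and [mR_A; mR_B] = S·[w10; w11]:
  w00 = -1, w01 = -1, w10 = 1, w11 = -1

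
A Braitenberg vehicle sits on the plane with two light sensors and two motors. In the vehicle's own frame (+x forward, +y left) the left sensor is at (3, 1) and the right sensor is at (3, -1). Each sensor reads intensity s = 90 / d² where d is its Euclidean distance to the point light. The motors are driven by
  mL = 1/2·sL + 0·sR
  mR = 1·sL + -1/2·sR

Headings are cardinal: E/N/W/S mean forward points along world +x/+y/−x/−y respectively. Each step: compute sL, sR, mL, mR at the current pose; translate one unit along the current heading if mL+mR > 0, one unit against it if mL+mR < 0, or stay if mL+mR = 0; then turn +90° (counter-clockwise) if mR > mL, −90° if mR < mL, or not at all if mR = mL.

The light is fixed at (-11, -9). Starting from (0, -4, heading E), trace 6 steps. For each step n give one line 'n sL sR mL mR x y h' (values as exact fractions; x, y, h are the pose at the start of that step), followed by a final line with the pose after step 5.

n=0: pose=(0,-4,E); sL=45/116, sR=45/106; mL=45/232, mR=270/1537; mL+mR=4545/12296 → advance +1; mR−mL=-225/12296 → turn -1·90°
n=1: pose=(1,-4,S); sL=90/173, sR=18/25; mL=45/173, mR=693/4325; mL+mR=1818/4325 → advance +1; mR−mL=-432/4325 → turn -1·90°
n=2: pose=(1,-5,W); sL=1, sR=45/53; mL=1/2, mR=61/106; mL+mR=57/53 → advance +1; mR−mL=4/53 → turn +1·90°
n=3: pose=(0,-5,S); sL=18/29, sR=90/101; mL=9/29, mR=513/2929; mL+mR=1422/2929 → advance +1; mR−mL=-396/2929 → turn -1·90°
n=4: pose=(0,-6,W); sL=45/34, sR=9/8; mL=45/68, mR=207/272; mL+mR=387/272 → advance +1; mR−mL=27/272 → turn +1·90°
n=5: pose=(-1,-6,S); sL=90/121, sR=10/9; mL=45/121, mR=205/1089; mL+mR=610/1089 → advance +1; mR−mL=-200/1089 → turn -1·90°

0 45/116 45/106 45/232 270/1537 0 -4 E
1 90/173 18/25 45/173 693/4325 1 -4 S
2 1 45/53 1/2 61/106 1 -5 W
3 18/29 90/101 9/29 513/2929 0 -5 S
4 45/34 9/8 45/68 207/272 0 -6 W
5 90/121 10/9 45/121 205/1089 -1 -6 S
final -1 -7 W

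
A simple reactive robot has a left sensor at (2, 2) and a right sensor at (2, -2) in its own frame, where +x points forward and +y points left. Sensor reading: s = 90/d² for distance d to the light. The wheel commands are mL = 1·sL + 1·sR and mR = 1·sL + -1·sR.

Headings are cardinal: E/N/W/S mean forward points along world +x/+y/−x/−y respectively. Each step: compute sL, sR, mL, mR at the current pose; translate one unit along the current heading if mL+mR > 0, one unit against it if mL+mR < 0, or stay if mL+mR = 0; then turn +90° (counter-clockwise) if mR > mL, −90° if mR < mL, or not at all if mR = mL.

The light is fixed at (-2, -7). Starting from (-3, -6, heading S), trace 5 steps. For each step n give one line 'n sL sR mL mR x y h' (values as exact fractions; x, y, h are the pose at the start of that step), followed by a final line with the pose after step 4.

0 45 9 54 36 -3 -6 S
1 90/13 90/13 180/13 0 -3 -7 W
2 9/2 45/2 27 -18 -4 -7 N
3 10 90 100 -80 -4 -6 E
4 45 9 54 36 -3 -6 S
final -3 -7 W

n=0: pose=(-3,-6,S); sL=45, sR=9; mL=54, mR=36; mL+mR=90 → advance +1; mR−mL=-18 → turn -1·90°
n=1: pose=(-3,-7,W); sL=90/13, sR=90/13; mL=180/13, mR=0; mL+mR=180/13 → advance +1; mR−mL=-180/13 → turn -1·90°
n=2: pose=(-4,-7,N); sL=9/2, sR=45/2; mL=27, mR=-18; mL+mR=9 → advance +1; mR−mL=-45 → turn -1·90°
n=3: pose=(-4,-6,E); sL=10, sR=90; mL=100, mR=-80; mL+mR=20 → advance +1; mR−mL=-180 → turn -1·90°
n=4: pose=(-3,-6,S); sL=45, sR=9; mL=54, mR=36; mL+mR=90 → advance +1; mR−mL=-18 → turn -1·90°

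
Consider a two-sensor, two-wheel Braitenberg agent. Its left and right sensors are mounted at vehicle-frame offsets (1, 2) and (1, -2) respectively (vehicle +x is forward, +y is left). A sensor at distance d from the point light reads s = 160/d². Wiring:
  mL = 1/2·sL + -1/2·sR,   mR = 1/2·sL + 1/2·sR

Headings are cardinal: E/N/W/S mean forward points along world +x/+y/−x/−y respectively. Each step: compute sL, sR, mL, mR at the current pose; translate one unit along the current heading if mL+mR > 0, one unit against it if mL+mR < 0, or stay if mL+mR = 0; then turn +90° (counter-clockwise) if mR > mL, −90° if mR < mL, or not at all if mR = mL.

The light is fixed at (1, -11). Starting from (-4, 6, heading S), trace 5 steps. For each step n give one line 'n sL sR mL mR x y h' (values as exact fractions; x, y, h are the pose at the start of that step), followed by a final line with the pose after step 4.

n=0: pose=(-4,6,S); sL=32/53, sR=32/61; mL=128/3233, mR=1824/3233; mL+mR=32/53 → advance +1; mR−mL=32/61 → turn +1·90°
n=1: pose=(-4,5,E); sL=8/17, sR=40/53; mL=-128/901, mR=552/901; mL+mR=8/17 → advance +1; mR−mL=40/53 → turn +1·90°
n=2: pose=(-3,5,N); sL=32/65, sR=160/293; mL=-512/19045, mR=9888/19045; mL+mR=32/65 → advance +1; mR−mL=160/293 → turn +1·90°
n=3: pose=(-3,6,W); sL=16/25, sR=80/193; mL=544/4825, mR=2544/4825; mL+mR=16/25 → advance +1; mR−mL=80/193 → turn +1·90°
n=4: pose=(-4,6,S); sL=32/53, sR=32/61; mL=128/3233, mR=1824/3233; mL+mR=32/53 → advance +1; mR−mL=32/61 → turn +1·90°

0 32/53 32/61 128/3233 1824/3233 -4 6 S
1 8/17 40/53 -128/901 552/901 -4 5 E
2 32/65 160/293 -512/19045 9888/19045 -3 5 N
3 16/25 80/193 544/4825 2544/4825 -3 6 W
4 32/53 32/61 128/3233 1824/3233 -4 6 S
final -4 5 E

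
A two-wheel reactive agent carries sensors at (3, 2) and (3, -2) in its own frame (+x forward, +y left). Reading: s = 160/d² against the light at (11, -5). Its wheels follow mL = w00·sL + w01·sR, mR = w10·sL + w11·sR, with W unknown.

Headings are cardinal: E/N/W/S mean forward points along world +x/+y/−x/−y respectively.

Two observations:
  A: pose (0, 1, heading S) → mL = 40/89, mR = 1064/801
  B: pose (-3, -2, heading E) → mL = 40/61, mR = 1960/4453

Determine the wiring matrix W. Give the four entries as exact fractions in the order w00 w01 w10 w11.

obs A: pose=(0,1,S) → sL=16/9, sR=80/89, mL=40/89, mR=1064/801
obs B: pose=(-3,-2,E) → sL=80/73, sR=80/61, mL=40/61, mR=1960/4453
sensor matrix S = [[16/9, 80/89], [80/73, 80/61]]; det S = 4802560/3566853
solve [mL_A; mL_B] = S·[w00; w01] and [mR_A; mR_B] = S·[w10; w11]:
  w00 = 0, w01 = 1/2, w10 = 1, w11 = -1/2

0 1/2 1 -1/2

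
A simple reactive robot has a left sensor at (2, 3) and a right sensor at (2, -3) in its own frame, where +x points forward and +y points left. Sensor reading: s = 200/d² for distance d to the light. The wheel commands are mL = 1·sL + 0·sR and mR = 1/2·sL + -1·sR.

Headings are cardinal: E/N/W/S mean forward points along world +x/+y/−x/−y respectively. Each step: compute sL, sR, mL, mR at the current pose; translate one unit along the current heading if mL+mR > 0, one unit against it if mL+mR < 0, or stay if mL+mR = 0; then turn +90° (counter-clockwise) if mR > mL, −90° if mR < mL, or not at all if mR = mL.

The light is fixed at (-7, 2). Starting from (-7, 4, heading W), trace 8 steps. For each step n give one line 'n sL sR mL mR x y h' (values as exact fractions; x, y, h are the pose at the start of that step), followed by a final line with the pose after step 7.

n=0: pose=(-7,4,W); sL=40, sR=200/29; mL=40, mR=380/29; mL+mR=1540/29 → advance +1; mR−mL=-780/29 → turn -1·90°
n=1: pose=(-8,4,N); sL=25/4, sR=10; mL=25/4, mR=-55/8; mL+mR=-5/8 → advance -1; mR−mL=-105/8 → turn -1·90°
n=2: pose=(-8,3,E); sL=200/17, sR=40; mL=200/17, mR=-580/17; mL+mR=-380/17 → advance -1; mR−mL=-780/17 → turn -1·90°
n=3: pose=(-9,3,S); sL=100, sR=100/13; mL=100, mR=550/13; mL+mR=1850/13 → advance +1; mR−mL=-750/13 → turn -1·90°
n=4: pose=(-9,2,W); sL=8, sR=8; mL=8, mR=-4; mL+mR=4 → advance +1; mR−mL=-12 → turn -1·90°
n=5: pose=(-10,2,N); sL=5, sR=50; mL=5, mR=-95/2; mL+mR=-85/2 → advance -1; mR−mL=-105/2 → turn -1·90°
n=6: pose=(-10,1,E); sL=40, sR=200/17; mL=40, mR=140/17; mL+mR=820/17 → advance +1; mR−mL=-540/17 → turn -1·90°
n=7: pose=(-9,1,S); sL=20, sR=100/17; mL=20, mR=70/17; mL+mR=410/17 → advance +1; mR−mL=-270/17 → turn -1·90°

0 40 200/29 40 380/29 -7 4 W
1 25/4 10 25/4 -55/8 -8 4 N
2 200/17 40 200/17 -580/17 -8 3 E
3 100 100/13 100 550/13 -9 3 S
4 8 8 8 -4 -9 2 W
5 5 50 5 -95/2 -10 2 N
6 40 200/17 40 140/17 -10 1 E
7 20 100/17 20 70/17 -9 1 S
final -9 0 W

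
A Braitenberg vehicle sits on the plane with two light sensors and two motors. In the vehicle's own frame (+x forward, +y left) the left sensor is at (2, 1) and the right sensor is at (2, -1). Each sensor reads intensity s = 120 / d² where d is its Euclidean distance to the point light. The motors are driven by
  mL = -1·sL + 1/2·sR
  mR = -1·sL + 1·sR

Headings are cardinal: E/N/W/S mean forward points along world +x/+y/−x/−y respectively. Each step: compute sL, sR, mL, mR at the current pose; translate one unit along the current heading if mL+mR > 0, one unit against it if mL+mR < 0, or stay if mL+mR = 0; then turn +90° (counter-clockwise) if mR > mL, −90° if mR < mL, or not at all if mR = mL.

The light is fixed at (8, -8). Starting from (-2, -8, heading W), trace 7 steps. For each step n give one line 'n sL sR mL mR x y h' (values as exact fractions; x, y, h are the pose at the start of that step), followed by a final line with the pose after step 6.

0 24/29 24/29 -12/29 0 -2 -8 W
1 30/17 15/13 -525/442 -135/221 -1 -8 S
2 120/53 120/49 -2700/2597 480/2597 -1 -7 E
3 12/13 4/3 -10/39 16/39 -2 -7 N
4 24/29 40/51 -644/1479 -64/1479 -2 -6 W
5 15/8 6/5 -51/40 -27/40 -1 -6 S
6 24/13 120/53 -492/689 288/689 -1 -5 E
final -2 -5 N

n=0: pose=(-2,-8,W); sL=24/29, sR=24/29; mL=-12/29, mR=0; mL+mR=-12/29 → advance -1; mR−mL=12/29 → turn +1·90°
n=1: pose=(-1,-8,S); sL=30/17, sR=15/13; mL=-525/442, mR=-135/221; mL+mR=-795/442 → advance -1; mR−mL=15/26 → turn +1·90°
n=2: pose=(-1,-7,E); sL=120/53, sR=120/49; mL=-2700/2597, mR=480/2597; mL+mR=-2220/2597 → advance -1; mR−mL=60/49 → turn +1·90°
n=3: pose=(-2,-7,N); sL=12/13, sR=4/3; mL=-10/39, mR=16/39; mL+mR=2/13 → advance +1; mR−mL=2/3 → turn +1·90°
n=4: pose=(-2,-6,W); sL=24/29, sR=40/51; mL=-644/1479, mR=-64/1479; mL+mR=-236/493 → advance -1; mR−mL=20/51 → turn +1·90°
n=5: pose=(-1,-6,S); sL=15/8, sR=6/5; mL=-51/40, mR=-27/40; mL+mR=-39/20 → advance -1; mR−mL=3/5 → turn +1·90°
n=6: pose=(-1,-5,E); sL=24/13, sR=120/53; mL=-492/689, mR=288/689; mL+mR=-204/689 → advance -1; mR−mL=60/53 → turn +1·90°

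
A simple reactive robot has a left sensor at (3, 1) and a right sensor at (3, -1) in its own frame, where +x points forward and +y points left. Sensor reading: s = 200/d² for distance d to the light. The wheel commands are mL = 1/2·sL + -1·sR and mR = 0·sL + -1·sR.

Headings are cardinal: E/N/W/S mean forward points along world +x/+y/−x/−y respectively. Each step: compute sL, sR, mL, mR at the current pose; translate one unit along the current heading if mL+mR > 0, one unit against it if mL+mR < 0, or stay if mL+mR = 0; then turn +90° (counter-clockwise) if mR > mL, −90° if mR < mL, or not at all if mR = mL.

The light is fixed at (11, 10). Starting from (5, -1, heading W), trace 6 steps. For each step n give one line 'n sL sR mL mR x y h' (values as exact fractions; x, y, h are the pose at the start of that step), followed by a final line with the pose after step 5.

n=0: pose=(5,-1,W); sL=8/9, sR=200/181; mL=-1076/1629, mR=-200/181; mL+mR=-2876/1629 → advance -1; mR−mL=-4/9 → turn -1·90°
n=1: pose=(6,-1,N); sL=2, sR=5/2; mL=-3/2, mR=-5/2; mL+mR=-4 → advance -1; mR−mL=-1 → turn -1·90°
n=2: pose=(6,-2,E); sL=8/5, sR=200/173; mL=-308/865, mR=-200/173; mL+mR=-1308/865 → advance -1; mR−mL=-4/5 → turn -1·90°
n=3: pose=(5,-2,S); sL=4/5, sR=100/137; mL=-226/685, mR=-100/137; mL+mR=-726/685 → advance -1; mR−mL=-2/5 → turn -1·90°
n=4: pose=(5,-1,W); sL=8/9, sR=200/181; mL=-1076/1629, mR=-200/181; mL+mR=-2876/1629 → advance -1; mR−mL=-4/9 → turn -1·90°
n=5: pose=(6,-1,N); sL=2, sR=5/2; mL=-3/2, mR=-5/2; mL+mR=-4 → advance -1; mR−mL=-1 → turn -1·90°

0 8/9 200/181 -1076/1629 -200/181 5 -1 W
1 2 5/2 -3/2 -5/2 6 -1 N
2 8/5 200/173 -308/865 -200/173 6 -2 E
3 4/5 100/137 -226/685 -100/137 5 -2 S
4 8/9 200/181 -1076/1629 -200/181 5 -1 W
5 2 5/2 -3/2 -5/2 6 -1 N
final 6 -2 E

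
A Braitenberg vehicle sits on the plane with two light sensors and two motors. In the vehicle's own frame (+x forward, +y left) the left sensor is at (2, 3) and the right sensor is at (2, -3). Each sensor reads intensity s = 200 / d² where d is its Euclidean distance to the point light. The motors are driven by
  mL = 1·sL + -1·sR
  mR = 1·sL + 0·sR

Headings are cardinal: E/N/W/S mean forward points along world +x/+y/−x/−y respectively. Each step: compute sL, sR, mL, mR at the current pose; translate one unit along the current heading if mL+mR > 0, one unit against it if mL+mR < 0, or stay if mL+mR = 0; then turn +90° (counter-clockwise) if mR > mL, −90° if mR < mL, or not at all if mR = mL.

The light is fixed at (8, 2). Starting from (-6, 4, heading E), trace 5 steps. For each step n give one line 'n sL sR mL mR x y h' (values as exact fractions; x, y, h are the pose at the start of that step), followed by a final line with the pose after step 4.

n=0: pose=(-6,4,E); sL=200/169, sR=40/29; mL=-960/4901, mR=200/169; mL+mR=4840/4901 → advance +1; mR−mL=40/29 → turn +1·90°
n=1: pose=(-5,4,N); sL=25/34, sR=50/29; mL=-975/986, mR=25/34; mL+mR=-125/493 → advance -1; mR−mL=50/29 → turn +1·90°
n=2: pose=(-5,3,W); sL=200/229, sR=200/241; mL=2400/55189, mR=200/229; mL+mR=50600/55189 → advance +1; mR−mL=200/241 → turn +1·90°
n=3: pose=(-6,3,S); sL=100/61, sR=20/29; mL=1680/1769, mR=100/61; mL+mR=4580/1769 → advance +1; mR−mL=20/29 → turn +1·90°
n=4: pose=(-6,2,E); sL=200/153, sR=200/153; mL=0, mR=200/153; mL+mR=200/153 → advance +1; mR−mL=200/153 → turn +1·90°

0 200/169 40/29 -960/4901 200/169 -6 4 E
1 25/34 50/29 -975/986 25/34 -5 4 N
2 200/229 200/241 2400/55189 200/229 -5 3 W
3 100/61 20/29 1680/1769 100/61 -6 3 S
4 200/153 200/153 0 200/153 -6 2 E
final -5 2 N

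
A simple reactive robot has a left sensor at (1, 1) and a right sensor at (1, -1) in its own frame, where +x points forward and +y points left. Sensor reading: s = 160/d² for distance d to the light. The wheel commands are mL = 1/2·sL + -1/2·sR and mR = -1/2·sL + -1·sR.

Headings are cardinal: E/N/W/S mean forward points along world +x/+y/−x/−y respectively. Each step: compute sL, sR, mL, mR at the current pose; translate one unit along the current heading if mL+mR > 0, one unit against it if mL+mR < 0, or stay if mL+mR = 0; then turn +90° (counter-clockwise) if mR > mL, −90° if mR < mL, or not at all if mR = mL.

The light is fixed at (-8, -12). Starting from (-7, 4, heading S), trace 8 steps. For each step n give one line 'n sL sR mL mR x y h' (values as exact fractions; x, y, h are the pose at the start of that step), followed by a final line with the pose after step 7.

0 160/229 32/45 -64/10305 -10928/10305 -7 4 S
1 5/8 40/81 85/1296 -1045/1296 -7 5 W
2 32/65 160/333 128/21645 -15728/21645 -6 5 N
3 80/149 80/117 -1280/17433 -16600/17433 -6 4 E
4 160/229 32/45 -64/10305 -10928/10305 -7 4 S
5 5/8 40/81 85/1296 -1045/1296 -7 5 W
6 32/65 160/333 128/21645 -15728/21645 -6 5 N
7 80/149 80/117 -1280/17433 -16600/17433 -6 4 E
final -7 4 S

n=0: pose=(-7,4,S); sL=160/229, sR=32/45; mL=-64/10305, mR=-10928/10305; mL+mR=-16/15 → advance -1; mR−mL=-10864/10305 → turn -1·90°
n=1: pose=(-7,5,W); sL=5/8, sR=40/81; mL=85/1296, mR=-1045/1296; mL+mR=-20/27 → advance -1; mR−mL=-565/648 → turn -1·90°
n=2: pose=(-6,5,N); sL=32/65, sR=160/333; mL=128/21645, mR=-15728/21645; mL+mR=-80/111 → advance -1; mR−mL=-15856/21645 → turn -1·90°
n=3: pose=(-6,4,E); sL=80/149, sR=80/117; mL=-1280/17433, mR=-16600/17433; mL+mR=-40/39 → advance -1; mR−mL=-15320/17433 → turn -1·90°
n=4: pose=(-7,4,S); sL=160/229, sR=32/45; mL=-64/10305, mR=-10928/10305; mL+mR=-16/15 → advance -1; mR−mL=-10864/10305 → turn -1·90°
n=5: pose=(-7,5,W); sL=5/8, sR=40/81; mL=85/1296, mR=-1045/1296; mL+mR=-20/27 → advance -1; mR−mL=-565/648 → turn -1·90°
n=6: pose=(-6,5,N); sL=32/65, sR=160/333; mL=128/21645, mR=-15728/21645; mL+mR=-80/111 → advance -1; mR−mL=-15856/21645 → turn -1·90°
n=7: pose=(-6,4,E); sL=80/149, sR=80/117; mL=-1280/17433, mR=-16600/17433; mL+mR=-40/39 → advance -1; mR−mL=-15320/17433 → turn -1·90°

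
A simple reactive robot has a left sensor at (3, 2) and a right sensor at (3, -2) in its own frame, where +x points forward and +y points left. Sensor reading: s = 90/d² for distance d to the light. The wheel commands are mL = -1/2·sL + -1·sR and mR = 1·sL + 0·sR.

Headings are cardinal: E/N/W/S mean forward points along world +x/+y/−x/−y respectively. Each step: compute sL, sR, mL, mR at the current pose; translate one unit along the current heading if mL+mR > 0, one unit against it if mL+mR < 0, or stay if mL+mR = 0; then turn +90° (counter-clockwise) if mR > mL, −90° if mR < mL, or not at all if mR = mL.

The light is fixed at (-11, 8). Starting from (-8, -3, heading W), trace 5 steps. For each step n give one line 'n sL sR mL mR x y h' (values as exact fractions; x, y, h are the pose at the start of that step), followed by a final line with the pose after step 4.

0 90/169 10/9 -2095/1521 90/169 -8 -3 W
1 45/116 9/20 -747/1160 45/116 -7 -3 S
2 90/113 90/193 -18855/21809 90/113 -7 -2 E
3 9/5 45/37 -783/370 9/5 -8 -2 N
4 90/169 10/9 -2095/1521 90/169 -8 -3 W
final -7 -3 S

n=0: pose=(-8,-3,W); sL=90/169, sR=10/9; mL=-2095/1521, mR=90/169; mL+mR=-1285/1521 → advance -1; mR−mL=2905/1521 → turn +1·90°
n=1: pose=(-7,-3,S); sL=45/116, sR=9/20; mL=-747/1160, mR=45/116; mL+mR=-297/1160 → advance -1; mR−mL=1197/1160 → turn +1·90°
n=2: pose=(-7,-2,E); sL=90/113, sR=90/193; mL=-18855/21809, mR=90/113; mL+mR=-1485/21809 → advance -1; mR−mL=36225/21809 → turn +1·90°
n=3: pose=(-8,-2,N); sL=9/5, sR=45/37; mL=-783/370, mR=9/5; mL+mR=-117/370 → advance -1; mR−mL=1449/370 → turn +1·90°
n=4: pose=(-8,-3,W); sL=90/169, sR=10/9; mL=-2095/1521, mR=90/169; mL+mR=-1285/1521 → advance -1; mR−mL=2905/1521 → turn +1·90°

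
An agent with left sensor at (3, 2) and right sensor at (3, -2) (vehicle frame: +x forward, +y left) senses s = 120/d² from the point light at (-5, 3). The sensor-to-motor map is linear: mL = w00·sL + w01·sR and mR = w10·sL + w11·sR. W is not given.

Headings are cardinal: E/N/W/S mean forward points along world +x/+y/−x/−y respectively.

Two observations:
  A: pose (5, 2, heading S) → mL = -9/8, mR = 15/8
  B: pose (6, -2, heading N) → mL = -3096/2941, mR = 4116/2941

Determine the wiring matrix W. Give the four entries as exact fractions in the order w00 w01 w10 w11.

obs A: pose=(5,2,S) → sL=3/4, sR=3/2, mL=-9/8, mR=15/8
obs B: pose=(6,-2,N) → sL=24/17, sR=120/173, mL=-3096/2941, mR=4116/2941
sensor matrix S = [[3/4, 3/2], [24/17, 120/173]]; det S = -4698/2941
solve [mL_A; mL_B] = S·[w00; w01] and [mR_A; mR_B] = S·[w10; w11]:
  w00 = -1/2, w01 = -1/2, w10 = 1/2, w11 = 1

-1/2 -1/2 1/2 1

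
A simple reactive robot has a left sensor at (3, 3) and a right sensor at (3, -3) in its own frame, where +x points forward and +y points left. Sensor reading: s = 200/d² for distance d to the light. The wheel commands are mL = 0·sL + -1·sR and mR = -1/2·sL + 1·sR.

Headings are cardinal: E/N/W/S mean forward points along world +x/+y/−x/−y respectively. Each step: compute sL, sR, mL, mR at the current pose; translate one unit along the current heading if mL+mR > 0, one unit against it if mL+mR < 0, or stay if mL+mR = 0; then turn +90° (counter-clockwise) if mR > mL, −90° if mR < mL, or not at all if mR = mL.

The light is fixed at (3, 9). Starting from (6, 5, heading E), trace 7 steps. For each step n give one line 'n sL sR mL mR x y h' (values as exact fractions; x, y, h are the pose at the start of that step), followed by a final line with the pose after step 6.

0 200/37 40/17 -40/17 -220/629 6 5 E
1 100 100/13 -100/13 -550/13 5 5 N
2 200/29 200/89 -200/89 -3100/2581 5 4 E
3 25 10 -10 -5/2 4 4 N
4 40/17 200/13 -200/13 3140/221 4 3 W
5 100/53 100/41 -100/41 3250/2173 5 3 S
6 200/29 200/89 -200/89 -3100/2581 5 4 E
final 4 4 N

n=0: pose=(6,5,E); sL=200/37, sR=40/17; mL=-40/17, mR=-220/629; mL+mR=-100/37 → advance -1; mR−mL=1260/629 → turn +1·90°
n=1: pose=(5,5,N); sL=100, sR=100/13; mL=-100/13, mR=-550/13; mL+mR=-50 → advance -1; mR−mL=-450/13 → turn -1·90°
n=2: pose=(5,4,E); sL=200/29, sR=200/89; mL=-200/89, mR=-3100/2581; mL+mR=-100/29 → advance -1; mR−mL=2700/2581 → turn +1·90°
n=3: pose=(4,4,N); sL=25, sR=10; mL=-10, mR=-5/2; mL+mR=-25/2 → advance -1; mR−mL=15/2 → turn +1·90°
n=4: pose=(4,3,W); sL=40/17, sR=200/13; mL=-200/13, mR=3140/221; mL+mR=-20/17 → advance -1; mR−mL=6540/221 → turn +1·90°
n=5: pose=(5,3,S); sL=100/53, sR=100/41; mL=-100/41, mR=3250/2173; mL+mR=-50/53 → advance -1; mR−mL=8550/2173 → turn +1·90°
n=6: pose=(5,4,E); sL=200/29, sR=200/89; mL=-200/89, mR=-3100/2581; mL+mR=-100/29 → advance -1; mR−mL=2700/2581 → turn +1·90°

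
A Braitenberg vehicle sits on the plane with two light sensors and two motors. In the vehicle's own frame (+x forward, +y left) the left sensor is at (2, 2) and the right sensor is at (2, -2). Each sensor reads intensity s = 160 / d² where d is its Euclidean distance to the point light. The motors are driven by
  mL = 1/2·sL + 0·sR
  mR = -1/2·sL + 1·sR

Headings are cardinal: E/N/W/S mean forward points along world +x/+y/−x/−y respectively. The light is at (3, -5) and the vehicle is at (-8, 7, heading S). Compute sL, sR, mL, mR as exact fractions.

160/181 160/269 80/181 7440/48689

left sensor world pos  = (-6, 5); dL² = 181
right sensor world pos = (-10, 5); dR² = 269
sL = 160/181 = 160/181
sR = 160/269 = 160/269
mL = 1/2·sL + 0·sR = 80/181
mR = -1/2·sL + 1·sR = 7440/48689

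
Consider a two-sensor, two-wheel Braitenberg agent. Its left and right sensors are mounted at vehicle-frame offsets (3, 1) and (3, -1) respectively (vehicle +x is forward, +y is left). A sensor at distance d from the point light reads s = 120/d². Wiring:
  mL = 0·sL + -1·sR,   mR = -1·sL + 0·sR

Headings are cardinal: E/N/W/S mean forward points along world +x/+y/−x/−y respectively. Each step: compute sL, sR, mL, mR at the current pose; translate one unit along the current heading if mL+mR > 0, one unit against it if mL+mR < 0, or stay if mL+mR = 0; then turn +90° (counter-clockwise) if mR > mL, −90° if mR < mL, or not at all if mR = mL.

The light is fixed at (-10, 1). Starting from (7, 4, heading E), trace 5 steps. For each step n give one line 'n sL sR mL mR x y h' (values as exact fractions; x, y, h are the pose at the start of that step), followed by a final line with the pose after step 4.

n=0: pose=(7,4,E); sL=15/52, sR=30/101; mL=-30/101, mR=-15/52; mL+mR=-3075/5252 → advance -1; mR−mL=45/5252 → turn +1·90°
n=1: pose=(6,4,N); sL=40/87, sR=24/65; mL=-24/65, mR=-40/87; mL+mR=-4688/5655 → advance -1; mR−mL=-512/5655 → turn -1·90°
n=2: pose=(6,3,E); sL=12/37, sR=60/181; mL=-60/181, mR=-12/37; mL+mR=-4392/6697 → advance -1; mR−mL=48/6697 → turn +1·90°
n=3: pose=(5,3,N); sL=120/221, sR=120/281; mL=-120/281, mR=-120/221; mL+mR=-60240/62101 → advance -1; mR−mL=-7200/62101 → turn -1·90°
n=4: pose=(5,2,E); sL=15/41, sR=10/27; mL=-10/27, mR=-15/41; mL+mR=-815/1107 → advance -1; mR−mL=5/1107 → turn +1·90°

0 15/52 30/101 -30/101 -15/52 7 4 E
1 40/87 24/65 -24/65 -40/87 6 4 N
2 12/37 60/181 -60/181 -12/37 6 3 E
3 120/221 120/281 -120/281 -120/221 5 3 N
4 15/41 10/27 -10/27 -15/41 5 2 E
final 4 2 N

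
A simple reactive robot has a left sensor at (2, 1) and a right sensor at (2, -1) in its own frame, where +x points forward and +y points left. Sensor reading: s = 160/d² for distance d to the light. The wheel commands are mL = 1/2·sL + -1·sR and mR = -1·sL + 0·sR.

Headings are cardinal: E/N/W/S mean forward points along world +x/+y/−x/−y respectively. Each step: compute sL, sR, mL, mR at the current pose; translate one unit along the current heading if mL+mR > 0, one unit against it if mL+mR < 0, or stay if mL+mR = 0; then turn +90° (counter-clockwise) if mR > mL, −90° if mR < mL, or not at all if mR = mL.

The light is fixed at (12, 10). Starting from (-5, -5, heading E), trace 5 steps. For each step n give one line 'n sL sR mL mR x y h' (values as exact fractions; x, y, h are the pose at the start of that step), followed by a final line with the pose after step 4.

0 160/421 160/481 -28880/202501 -160/421 -5 -5 E
1 80/289 16/65 -2024/18785 -80/289 -6 -5 S
2 32/125 160/569 -10896/71125 -32/125 -6 -4 W
3 40/117 2/5 -134/585 -40/117 -5 -4 N
4 160/421 160/481 -28880/202501 -160/421 -5 -5 E
final -6 -5 S

n=0: pose=(-5,-5,E); sL=160/421, sR=160/481; mL=-28880/202501, mR=-160/421; mL+mR=-105840/202501 → advance -1; mR−mL=-48080/202501 → turn -1·90°
n=1: pose=(-6,-5,S); sL=80/289, sR=16/65; mL=-2024/18785, mR=-80/289; mL+mR=-7224/18785 → advance -1; mR−mL=-3176/18785 → turn -1·90°
n=2: pose=(-6,-4,W); sL=32/125, sR=160/569; mL=-10896/71125, mR=-32/125; mL+mR=-29104/71125 → advance -1; mR−mL=-7312/71125 → turn -1·90°
n=3: pose=(-5,-4,N); sL=40/117, sR=2/5; mL=-134/585, mR=-40/117; mL+mR=-334/585 → advance -1; mR−mL=-22/195 → turn -1·90°
n=4: pose=(-5,-5,E); sL=160/421, sR=160/481; mL=-28880/202501, mR=-160/421; mL+mR=-105840/202501 → advance -1; mR−mL=-48080/202501 → turn -1·90°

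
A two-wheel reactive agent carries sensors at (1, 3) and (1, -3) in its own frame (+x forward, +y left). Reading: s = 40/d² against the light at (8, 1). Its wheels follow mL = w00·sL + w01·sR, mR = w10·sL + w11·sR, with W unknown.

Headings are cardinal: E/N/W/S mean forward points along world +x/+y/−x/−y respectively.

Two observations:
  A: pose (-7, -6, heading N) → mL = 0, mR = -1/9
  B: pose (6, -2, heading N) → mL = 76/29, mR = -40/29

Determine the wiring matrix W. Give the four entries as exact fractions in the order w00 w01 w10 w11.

-1 1/2 -1 0

obs A: pose=(-7,-6,N) → sL=1/9, sR=2/9, mL=0, mR=-1/9
obs B: pose=(6,-2,N) → sL=40/29, sR=8, mL=76/29, mR=-40/29
sensor matrix S = [[1/9, 2/9], [40/29, 8]]; det S = 152/261
solve [mL_A; mL_B] = S·[w00; w01] and [mR_A; mR_B] = S·[w10; w11]:
  w00 = -1, w01 = 1/2, w10 = -1, w11 = 0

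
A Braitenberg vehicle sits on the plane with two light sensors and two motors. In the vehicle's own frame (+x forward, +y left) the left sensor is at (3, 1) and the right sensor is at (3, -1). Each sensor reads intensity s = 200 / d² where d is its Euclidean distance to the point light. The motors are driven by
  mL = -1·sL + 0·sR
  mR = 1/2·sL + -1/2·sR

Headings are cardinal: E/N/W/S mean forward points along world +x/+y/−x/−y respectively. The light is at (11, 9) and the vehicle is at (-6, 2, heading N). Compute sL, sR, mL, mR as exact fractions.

left sensor world pos  = (-7, 5); dL² = 340
right sensor world pos = (-5, 5); dR² = 272
sL = 200/340 = 10/17
sR = 200/272 = 25/34
mL = -1·sL + 0·sR = -10/17
mR = 1/2·sL + -1/2·sR = -5/68

10/17 25/34 -10/17 -5/68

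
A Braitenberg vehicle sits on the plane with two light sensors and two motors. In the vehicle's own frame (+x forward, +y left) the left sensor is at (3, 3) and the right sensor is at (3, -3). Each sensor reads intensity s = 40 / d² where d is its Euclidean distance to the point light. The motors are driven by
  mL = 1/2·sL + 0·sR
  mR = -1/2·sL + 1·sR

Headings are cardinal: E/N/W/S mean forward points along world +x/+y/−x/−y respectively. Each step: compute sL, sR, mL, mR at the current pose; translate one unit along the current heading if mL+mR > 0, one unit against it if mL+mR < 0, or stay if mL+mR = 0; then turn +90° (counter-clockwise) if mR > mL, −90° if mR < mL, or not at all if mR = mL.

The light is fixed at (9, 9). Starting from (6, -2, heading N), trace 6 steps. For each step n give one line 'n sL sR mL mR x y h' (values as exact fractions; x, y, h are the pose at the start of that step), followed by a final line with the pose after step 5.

n=0: pose=(6,-2,N); sL=2/5, sR=5/8; mL=1/5, mR=17/40; mL+mR=5/8 → advance +1; mR−mL=9/40 → turn +1·90°
n=1: pose=(6,-1,W); sL=8/41, sR=8/17; mL=4/41, mR=260/697; mL+mR=8/17 → advance +1; mR−mL=192/697 → turn +1·90°
n=2: pose=(5,-1,S); sL=4/17, sR=20/109; mL=2/17, mR=122/1853; mL+mR=20/109 → advance +1; mR−mL=-96/1853 → turn -1·90°
n=3: pose=(5,-2,W); sL=8/49, sR=40/113; mL=4/49, mR=1508/5537; mL+mR=40/113 → advance +1; mR−mL=1056/5537 → turn +1·90°
n=4: pose=(4,-2,S); sL=1/5, sR=2/13; mL=1/10, mR=7/130; mL+mR=2/13 → advance +1; mR−mL=-3/65 → turn -1·90°
n=5: pose=(4,-3,W); sL=40/289, sR=8/29; mL=20/289, mR=1732/8381; mL+mR=8/29 → advance +1; mR−mL=1152/8381 → turn +1·90°

0 2/5 5/8 1/5 17/40 6 -2 N
1 8/41 8/17 4/41 260/697 6 -1 W
2 4/17 20/109 2/17 122/1853 5 -1 S
3 8/49 40/113 4/49 1508/5537 5 -2 W
4 1/5 2/13 1/10 7/130 4 -2 S
5 40/289 8/29 20/289 1732/8381 4 -3 W
final 3 -3 S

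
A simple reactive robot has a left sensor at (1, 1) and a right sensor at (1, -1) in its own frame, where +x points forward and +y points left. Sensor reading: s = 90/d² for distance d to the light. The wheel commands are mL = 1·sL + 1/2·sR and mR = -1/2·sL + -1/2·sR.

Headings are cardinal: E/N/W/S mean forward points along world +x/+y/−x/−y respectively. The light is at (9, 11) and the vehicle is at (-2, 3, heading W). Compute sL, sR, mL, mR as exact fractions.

left sensor world pos  = (-3, 2); dL² = 225
right sensor world pos = (-3, 4); dR² = 193
sL = 90/225 = 2/5
sR = 90/193 = 90/193
mL = 1·sL + 1/2·sR = 611/965
mR = -1/2·sL + -1/2·sR = -418/965

2/5 90/193 611/965 -418/965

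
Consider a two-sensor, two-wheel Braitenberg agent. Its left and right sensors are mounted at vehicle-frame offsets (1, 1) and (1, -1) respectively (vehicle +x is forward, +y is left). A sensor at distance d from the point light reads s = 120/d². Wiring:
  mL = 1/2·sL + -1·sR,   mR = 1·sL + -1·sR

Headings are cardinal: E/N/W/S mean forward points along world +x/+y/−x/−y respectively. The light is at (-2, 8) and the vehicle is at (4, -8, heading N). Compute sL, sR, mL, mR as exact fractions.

left sensor world pos  = (3, -7); dL² = 250
right sensor world pos = (5, -7); dR² = 274
sL = 120/250 = 12/25
sR = 120/274 = 60/137
mL = 1/2·sL + -1·sR = -678/3425
mR = 1·sL + -1·sR = 144/3425

12/25 60/137 -678/3425 144/3425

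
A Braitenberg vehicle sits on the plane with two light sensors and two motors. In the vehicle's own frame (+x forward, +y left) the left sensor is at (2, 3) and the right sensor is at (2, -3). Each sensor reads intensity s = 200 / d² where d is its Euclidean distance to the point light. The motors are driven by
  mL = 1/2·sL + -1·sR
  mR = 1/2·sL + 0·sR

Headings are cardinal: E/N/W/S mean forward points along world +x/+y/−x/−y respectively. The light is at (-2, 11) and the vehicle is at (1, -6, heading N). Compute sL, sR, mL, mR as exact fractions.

left sensor world pos  = (-2, -4); dL² = 225
right sensor world pos = (4, -4); dR² = 261
sL = 200/225 = 8/9
sR = 200/261 = 200/261
mL = 1/2·sL + -1·sR = -28/87
mR = 1/2·sL + 0·sR = 4/9

8/9 200/261 -28/87 4/9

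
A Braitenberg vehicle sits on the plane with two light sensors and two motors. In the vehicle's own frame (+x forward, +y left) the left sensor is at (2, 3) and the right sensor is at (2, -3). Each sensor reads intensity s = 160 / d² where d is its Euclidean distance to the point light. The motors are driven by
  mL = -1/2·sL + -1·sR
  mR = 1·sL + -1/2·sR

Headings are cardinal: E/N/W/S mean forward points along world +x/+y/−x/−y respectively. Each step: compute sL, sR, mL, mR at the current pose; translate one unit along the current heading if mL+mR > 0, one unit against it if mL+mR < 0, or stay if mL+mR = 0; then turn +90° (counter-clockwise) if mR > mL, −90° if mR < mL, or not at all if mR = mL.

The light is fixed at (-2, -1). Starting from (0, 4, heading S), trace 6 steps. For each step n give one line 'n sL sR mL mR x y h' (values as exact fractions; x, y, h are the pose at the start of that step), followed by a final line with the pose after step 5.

n=0: pose=(0,4,S); sL=80/17, sR=16; mL=-312/17, mR=-56/17; mL+mR=-368/17 → advance -1; mR−mL=256/17 → turn +1·90°
n=1: pose=(0,5,E); sL=160/97, sR=32/5; mL=-3504/485, mR=-752/485; mL+mR=-4256/485 → advance -1; mR−mL=2752/485 → turn +1·90°
n=2: pose=(-1,5,N); sL=40/17, sR=2; mL=-54/17, mR=23/17; mL+mR=-31/17 → advance -1; mR−mL=77/17 → turn +1·90°
n=3: pose=(-1,4,W); sL=32, sR=32/13; mL=-240/13, mR=400/13; mL+mR=160/13 → advance +1; mR−mL=640/13 → turn +1·90°
n=4: pose=(-2,4,S); sL=80/9, sR=80/9; mL=-40/3, mR=40/9; mL+mR=-80/9 → advance -1; mR−mL=160/9 → turn +1·90°
n=5: pose=(-2,5,E); sL=32/17, sR=160/13; mL=-2928/221, mR=-944/221; mL+mR=-3872/221 → advance -1; mR−mL=1984/221 → turn +1·90°

0 80/17 16 -312/17 -56/17 0 4 S
1 160/97 32/5 -3504/485 -752/485 0 5 E
2 40/17 2 -54/17 23/17 -1 5 N
3 32 32/13 -240/13 400/13 -1 4 W
4 80/9 80/9 -40/3 40/9 -2 4 S
5 32/17 160/13 -2928/221 -944/221 -2 5 E
final -3 5 N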